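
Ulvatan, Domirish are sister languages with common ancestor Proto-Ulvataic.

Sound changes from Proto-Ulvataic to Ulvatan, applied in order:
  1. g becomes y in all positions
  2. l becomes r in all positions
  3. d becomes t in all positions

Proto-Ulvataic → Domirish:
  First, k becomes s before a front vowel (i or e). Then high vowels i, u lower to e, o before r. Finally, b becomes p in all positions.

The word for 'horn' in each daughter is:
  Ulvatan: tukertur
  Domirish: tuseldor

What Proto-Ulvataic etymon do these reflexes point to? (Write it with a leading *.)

Position 5: Ulvatan has r, Domirish has l. Domirish preserves l here (none of its changes turn any other segment into l), so the proto-segment is *l.
Position 3: Ulvatan has k, Domirish has s. Ulvatan preserves k here (none of its changes turn any other segment into k), so the proto-segment is *k.
Position 6: Ulvatan has t, Domirish has d. Domirish preserves d here (none of its changes turn any other segment into d), so the proto-segment is *d.
Verify the candidate proto-form against each daughter:
Ulvatan: start from *tukeldur.
  rule 1: no change — tukeldur
  rule 2 (unconditioned shift): tukeldur → tukerdur
  rule 3 (unconditioned shift): tukerdur → tukertur
  ⇒ Ulvatan tukertur
Domirish: start from *tukeldur.
  rule 1 (palatalisation): tukeldur → tuseldur
  rule 2 (pre-rhotic lowering): tuseldur → tuseldor
  rule 3: no change — tuseldor
  ⇒ Domirish tuseldor
No other proto-form is consistent with every reflex, so the reconstruction is *tukeldur.

*tukeldur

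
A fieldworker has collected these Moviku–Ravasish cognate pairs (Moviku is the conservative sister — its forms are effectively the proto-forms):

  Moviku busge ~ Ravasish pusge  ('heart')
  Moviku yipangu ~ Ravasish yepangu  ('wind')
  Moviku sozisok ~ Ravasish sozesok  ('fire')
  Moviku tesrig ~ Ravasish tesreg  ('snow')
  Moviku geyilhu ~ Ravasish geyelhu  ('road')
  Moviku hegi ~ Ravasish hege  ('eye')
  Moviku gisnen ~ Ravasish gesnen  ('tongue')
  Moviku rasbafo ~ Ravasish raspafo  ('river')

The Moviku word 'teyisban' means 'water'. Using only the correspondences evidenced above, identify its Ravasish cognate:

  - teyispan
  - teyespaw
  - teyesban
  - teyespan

sozisok ~ sozesok, tesrig ~ tesreg — Moviku i corresponds to Ravasish e after a consonant, before a consonant other than r, m, n, p, b, f, v.
rasbafo ~ raspafo — Moviku b corresponds to Ravasish p after a consonant, before a back vowel.
Applying these to Moviku 'teyisban':
  teyisban → teyesban   (i→e after a consonant, before a consonant other than r, m, n, p, b, f, v)
  teyesban → teyespan   (b→p after a consonant, before a back vowel)
So the Ravasish cognate is 'teyespan'.

teyespan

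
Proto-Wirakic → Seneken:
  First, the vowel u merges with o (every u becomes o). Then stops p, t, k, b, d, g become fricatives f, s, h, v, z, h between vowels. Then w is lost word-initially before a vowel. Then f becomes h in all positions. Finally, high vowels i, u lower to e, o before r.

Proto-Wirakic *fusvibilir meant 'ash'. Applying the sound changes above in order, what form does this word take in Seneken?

hosviviler

Seneken: start from *fusvibilir.
  rule 1 (vowel merger): fusvibilir → fosvibilir
  rule 2 (intervocalic lenition): fosvibilir → fosvivilir
  rule 3: no change — fosvivilir
  rule 4 (unconditioned shift): fosvivilir → hosvivilir
  rule 5 (pre-rhotic lowering): hosvivilir → hosviviler
  ⇒ Seneken hosviviler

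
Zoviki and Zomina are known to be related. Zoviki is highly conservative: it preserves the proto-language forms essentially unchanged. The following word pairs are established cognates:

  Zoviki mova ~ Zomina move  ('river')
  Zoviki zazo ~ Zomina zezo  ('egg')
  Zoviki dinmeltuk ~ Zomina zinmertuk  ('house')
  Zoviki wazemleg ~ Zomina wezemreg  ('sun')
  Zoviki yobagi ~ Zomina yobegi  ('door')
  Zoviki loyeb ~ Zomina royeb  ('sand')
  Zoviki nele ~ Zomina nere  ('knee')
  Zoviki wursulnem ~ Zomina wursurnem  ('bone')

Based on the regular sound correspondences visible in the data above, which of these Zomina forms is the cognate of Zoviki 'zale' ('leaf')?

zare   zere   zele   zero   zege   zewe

zazo ~ zezo, wazemleg ~ wezemreg — Zoviki a corresponds to Zomina e after a consonant, before a consonant other than r, m, n, p, b, f, v.
nele ~ nere — Zoviki l corresponds to Zomina r between vowels (before a front vowel).
Applying these to Zoviki 'zale':
  zale → zele   (a→e after a consonant, before a consonant other than r, m, n, p, b, f, v)
  zele → zere   (l→r between vowels (before a front vowel))
So the Zomina cognate is 'zere'.

zere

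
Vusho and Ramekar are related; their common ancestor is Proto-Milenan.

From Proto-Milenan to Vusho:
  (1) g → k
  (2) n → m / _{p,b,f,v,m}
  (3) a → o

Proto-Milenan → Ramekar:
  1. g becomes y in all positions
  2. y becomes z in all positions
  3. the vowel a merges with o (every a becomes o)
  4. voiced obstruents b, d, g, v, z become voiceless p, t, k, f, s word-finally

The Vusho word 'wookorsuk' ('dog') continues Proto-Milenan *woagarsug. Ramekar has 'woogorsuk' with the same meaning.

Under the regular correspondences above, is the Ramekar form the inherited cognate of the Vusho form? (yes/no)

Derive the expected Ramekar reflex of *woagarsug:
Ramekar: start from *woagarsug.
  rule 1 (unconditioned shift): woagarsug → woayarsuy
  rule 2 (unconditioned shift): woayarsuy → woazarsuz
  rule 3 (vowel merger): woazarsuz → woozorsuz
  rule 4 (final devoicing): woozorsuz → woozorsus
  ⇒ Ramekar woozorsus
The regular Ramekar reflex would be 'woozorsus', but the attested form is 'woogorsuk'. The correspondence is irregular, so they are not cognates (the Ramekar form has a different source).

no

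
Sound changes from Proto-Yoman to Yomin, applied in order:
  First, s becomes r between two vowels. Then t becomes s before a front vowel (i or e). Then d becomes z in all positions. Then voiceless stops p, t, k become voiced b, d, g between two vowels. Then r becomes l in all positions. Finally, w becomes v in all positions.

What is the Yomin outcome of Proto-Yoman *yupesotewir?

Yomin: *yupesotewir
  yupesotewir → yuperotewir   [rhotacism]
  yuperotewir → yuperosewir   [palatalisation]
  yuperosewir (rule 3 does not apply)
  yuperosewir → yuberosewir   [intervocalic voicing]
  yuberosewir → yubelosewil   [unconditioned shift]
  yubelosewil → yubelosevil   [unconditioned shift]
  giving Yomin yubelosevil.

yubelosevil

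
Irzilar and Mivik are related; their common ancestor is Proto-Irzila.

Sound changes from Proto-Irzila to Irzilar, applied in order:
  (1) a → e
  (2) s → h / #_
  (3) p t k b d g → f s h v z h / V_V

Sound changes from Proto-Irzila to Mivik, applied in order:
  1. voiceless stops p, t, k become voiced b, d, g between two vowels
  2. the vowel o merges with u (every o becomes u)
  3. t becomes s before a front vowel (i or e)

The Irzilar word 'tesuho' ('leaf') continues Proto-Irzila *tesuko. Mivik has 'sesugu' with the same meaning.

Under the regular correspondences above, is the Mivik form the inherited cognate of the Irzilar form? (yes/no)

yes

Derive the expected Mivik reflex of *tesuko:
Mivik: *tesuko > tesugo > tesugu > sesugu  (by intervocalic voicing, vowel merger, palatalisation)
Mivik 'sesugu' matches the regular reflex exactly, so the pair is cognate.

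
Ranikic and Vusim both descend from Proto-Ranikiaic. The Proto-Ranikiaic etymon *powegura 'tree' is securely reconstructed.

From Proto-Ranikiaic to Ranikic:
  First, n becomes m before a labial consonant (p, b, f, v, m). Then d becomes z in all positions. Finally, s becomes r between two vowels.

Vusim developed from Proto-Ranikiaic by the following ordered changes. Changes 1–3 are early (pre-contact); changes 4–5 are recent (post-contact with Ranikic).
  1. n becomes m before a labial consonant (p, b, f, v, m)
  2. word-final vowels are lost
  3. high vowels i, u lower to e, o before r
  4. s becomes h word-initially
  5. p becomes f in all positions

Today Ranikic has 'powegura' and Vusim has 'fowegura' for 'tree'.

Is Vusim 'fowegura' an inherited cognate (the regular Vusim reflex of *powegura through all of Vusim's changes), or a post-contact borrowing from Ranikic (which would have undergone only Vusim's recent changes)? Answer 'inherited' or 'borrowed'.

If inherited, *powegura would pass through all of Vusim's changes:
Vusim: *powegura
  powegura (rule 1 does not apply)
  powegura → powegur   [apocope]
  powegur → powegor   [pre-rhotic lowering]
  powegor (rule 4 does not apply)
  powegor → fowegor   [unconditioned shift]
  giving Vusim fowegor.
If borrowed from Ranikic 'powegura' after the early changes, it would undergo only the recent ones:
  rule 4 (debuccalisation): no change (powegura)
  rule 5 (unconditioned shift): powegura → fowegura
  ⇒ as a loan: fowegura
Vusim 'fowegura' matches the loan outcome 'fowegura', not the inherited 'fowegor' — it skipped the early Vusim changes, so it was borrowed from Ranikic.

borrowed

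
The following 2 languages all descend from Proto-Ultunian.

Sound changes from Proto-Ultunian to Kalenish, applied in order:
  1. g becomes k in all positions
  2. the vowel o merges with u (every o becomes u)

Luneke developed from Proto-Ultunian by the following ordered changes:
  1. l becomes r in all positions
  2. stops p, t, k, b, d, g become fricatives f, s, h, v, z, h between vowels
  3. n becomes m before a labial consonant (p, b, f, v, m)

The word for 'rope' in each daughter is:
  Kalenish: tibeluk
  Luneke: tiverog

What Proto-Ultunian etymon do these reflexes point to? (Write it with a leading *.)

Position 6: Kalenish has u, Luneke has o. Luneke preserves o here (none of its changes turn any other segment into o), so the proto-segment is *o.
Position 5: Kalenish has l, Luneke has r. Kalenish preserves l here (none of its changes turn any other segment into l), so the proto-segment is *l.
Continuing position by position gives *tibelog; check it forward:
Kalenish: *tibelog > tibelok > tibeluk  (by unconditioned shift, vowel merger)
Luneke: *tibelog
  tibelog → tiberog   [unconditioned shift]
  tiberog → tiverog   [intervocalic lenition]
  tiverog (rule 3 does not apply)
  giving Luneke tiverog.
*tibelog is the unique common source.

*tibelog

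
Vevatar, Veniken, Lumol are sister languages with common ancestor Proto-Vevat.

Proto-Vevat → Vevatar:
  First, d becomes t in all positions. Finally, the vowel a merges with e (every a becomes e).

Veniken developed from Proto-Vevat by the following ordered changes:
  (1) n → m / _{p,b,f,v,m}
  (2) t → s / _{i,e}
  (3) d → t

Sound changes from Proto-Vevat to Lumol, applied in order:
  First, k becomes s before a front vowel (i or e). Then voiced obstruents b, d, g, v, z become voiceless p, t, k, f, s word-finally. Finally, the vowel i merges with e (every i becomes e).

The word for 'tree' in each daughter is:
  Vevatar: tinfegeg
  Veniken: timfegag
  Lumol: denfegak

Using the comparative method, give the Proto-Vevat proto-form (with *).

Position 8: Vevatar has g, Veniken has g, Lumol has k. Vevatar preserves g here (none of its changes turn any other segment into g), so the proto-segment is *g.
Position 1: Vevatar has t, Veniken has t, Lumol has d. Lumol preserves d here (none of its changes turn any other segment into d), so the proto-segment is *d.
Position 3: Vevatar has n, Veniken has m, Lumol has n. Vevatar preserves n here (none of its changes turn any other segment into n), so the proto-segment is *n.
Verify the candidate proto-form against each daughter:
Vevatar: start from *dinfegag.
  rule 1 (unconditioned shift): dinfegag → tinfegag
  rule 2 (vowel merger): tinfegag → tinfegeg
  ⇒ Vevatar tinfegeg
Veniken: *dinfegag
  dinfegag → dimfegag   [nasal place assimilation]
  dimfegag (rule 2 does not apply)
  dimfegag → timfegag   [unconditioned shift]
  giving Veniken timfegag.
Lumol: *dinfegag > dinfegak > denfegak  (by final devoicing, vowel merger)
No other proto-form is consistent with every reflex, so the reconstruction is *dinfegag.

*dinfegag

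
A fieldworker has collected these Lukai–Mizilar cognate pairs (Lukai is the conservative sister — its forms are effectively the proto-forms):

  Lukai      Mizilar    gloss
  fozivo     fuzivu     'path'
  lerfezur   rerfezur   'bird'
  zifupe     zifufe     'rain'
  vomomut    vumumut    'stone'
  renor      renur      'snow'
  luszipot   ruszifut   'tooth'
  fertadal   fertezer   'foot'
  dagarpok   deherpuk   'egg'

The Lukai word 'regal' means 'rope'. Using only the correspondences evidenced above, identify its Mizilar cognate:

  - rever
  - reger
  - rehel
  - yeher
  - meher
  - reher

dagarpok ~ deherpuk — Lukai g corresponds to Mizilar h between vowels (before a back vowel).
fertadal ~ fertezer, dagarpok ~ deherpuk — Lukai a corresponds to Mizilar e after a consonant, before a consonant other than r, m, n, p, b, f, v.
fertadal ~ fertezer — Lukai l corresponds to Mizilar r word-finally.
Applying these to Lukai 'regal':
  regal → rehal   (g→h between vowels (before a back vowel))
  rehal → rehel   (a→e after a consonant, before a consonant other than r, m, n, p, b, f, v)
  rehel → reher   (l→r word-finally)
So the Mizilar cognate is 'reher'.

reher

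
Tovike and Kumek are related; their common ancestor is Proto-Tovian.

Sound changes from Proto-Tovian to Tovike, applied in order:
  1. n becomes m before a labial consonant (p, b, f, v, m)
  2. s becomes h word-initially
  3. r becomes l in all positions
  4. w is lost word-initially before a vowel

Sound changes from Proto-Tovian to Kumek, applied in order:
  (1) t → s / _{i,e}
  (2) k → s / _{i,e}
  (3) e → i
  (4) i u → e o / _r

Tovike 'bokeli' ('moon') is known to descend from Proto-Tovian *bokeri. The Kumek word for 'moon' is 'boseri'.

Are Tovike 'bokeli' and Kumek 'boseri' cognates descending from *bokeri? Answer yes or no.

yes

Derive the expected Kumek reflex of *bokeri:
Kumek: *bokeri
  bokeri (rule 1 does not apply)
  bokeri → boseri   [palatalisation]
  boseri → bosiri   [vowel merger]
  bosiri → boseri   [pre-rhotic lowering]
  giving Kumek boseri.
Kumek 'boseri' matches the regular reflex exactly, so the pair is cognate.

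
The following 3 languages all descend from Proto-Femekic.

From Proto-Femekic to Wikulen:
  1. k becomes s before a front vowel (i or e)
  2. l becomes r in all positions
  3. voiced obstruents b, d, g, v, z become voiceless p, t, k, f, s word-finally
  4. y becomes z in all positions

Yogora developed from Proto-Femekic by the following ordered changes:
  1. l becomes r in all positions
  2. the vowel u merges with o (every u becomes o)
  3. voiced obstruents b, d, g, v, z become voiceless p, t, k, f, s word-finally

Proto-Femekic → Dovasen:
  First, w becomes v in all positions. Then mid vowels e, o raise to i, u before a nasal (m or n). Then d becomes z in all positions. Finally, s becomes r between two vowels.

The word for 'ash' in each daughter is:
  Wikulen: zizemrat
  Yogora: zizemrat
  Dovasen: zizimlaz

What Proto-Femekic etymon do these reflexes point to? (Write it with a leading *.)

*zizemlad

Position 8: Wikulen has t, Yogora has t, Dovasen has z. Taking the neighbouring segments as reconstructed: Wikulen t could go back to *t or *d; Yogora t could go back to *t or *d; Dovasen z could go back to *d or *z — the one source consistent with every daughter is *d.
Position 6: Wikulen has r, Yogora has r, Dovasen has l. Dovasen preserves l here (none of its changes turn any other segment into l), so the proto-segment is *l.
Continuing position by position gives *zizemlad; check it forward:
Wikulen: *zizemlad
  zizemlad (rule 1 does not apply)
  zizemlad → zizemrad   [unconditioned shift]
  zizemrad → zizemrat   [final devoicing]
  zizemrat (rule 4 does not apply)
  giving Wikulen zizemrat.
Yogora: start from *zizemlad.
  rule 1 (unconditioned shift): zizemlad → zizemrad
  rule 2: no change — zizemrad
  rule 3 (final devoicing): zizemrad → zizemrat
  ⇒ Yogora zizemrat
Dovasen: *zizemlad
  zizemlad (rule 1 does not apply)
  zizemlad → zizimlad   [pre-nasal raising]
  zizimlad → zizimlaz   [unconditioned shift]
  zizimlaz (rule 4 does not apply)
  giving Dovasen zizimlaz.
Only *zizemlad yields all of Wikulen zizemrat, Yogora zizemrat, Dovasen zizimlaz.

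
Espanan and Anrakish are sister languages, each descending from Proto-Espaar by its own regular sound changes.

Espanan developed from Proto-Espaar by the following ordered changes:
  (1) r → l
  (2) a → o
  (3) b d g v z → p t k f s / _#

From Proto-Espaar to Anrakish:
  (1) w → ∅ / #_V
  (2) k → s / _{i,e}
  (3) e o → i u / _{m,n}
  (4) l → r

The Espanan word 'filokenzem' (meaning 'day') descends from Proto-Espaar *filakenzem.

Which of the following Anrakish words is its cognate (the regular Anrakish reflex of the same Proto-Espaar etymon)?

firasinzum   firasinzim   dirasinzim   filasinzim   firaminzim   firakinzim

Anrakish: *filakenzem > filasenzem > filasinzim > firasinzim  (by palatalisation, pre-nasal raising, unconditioned shift)

firasinzim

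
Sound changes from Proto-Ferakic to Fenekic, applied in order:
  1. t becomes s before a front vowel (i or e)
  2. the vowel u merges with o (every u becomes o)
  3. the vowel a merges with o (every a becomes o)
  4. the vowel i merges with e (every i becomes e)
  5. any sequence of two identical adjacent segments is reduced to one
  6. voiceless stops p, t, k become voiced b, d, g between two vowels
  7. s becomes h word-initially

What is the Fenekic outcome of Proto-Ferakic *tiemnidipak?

Fenekic: *tiemnidipak
  tiemnidipak → siemnidipak   [palatalisation]
  siemnidipak (rule 2 does not apply)
  siemnidipak → siemnidipok   [vowel merger]
  siemnidipok → seemnedepok   [vowel merger]
  seemnedepok → semnedepok   [degemination]
  semnedepok → semnedebok   [intervocalic voicing]
  semnedebok → hemnedebok   [debuccalisation]
  giving Fenekic hemnedebok.

hemnedebok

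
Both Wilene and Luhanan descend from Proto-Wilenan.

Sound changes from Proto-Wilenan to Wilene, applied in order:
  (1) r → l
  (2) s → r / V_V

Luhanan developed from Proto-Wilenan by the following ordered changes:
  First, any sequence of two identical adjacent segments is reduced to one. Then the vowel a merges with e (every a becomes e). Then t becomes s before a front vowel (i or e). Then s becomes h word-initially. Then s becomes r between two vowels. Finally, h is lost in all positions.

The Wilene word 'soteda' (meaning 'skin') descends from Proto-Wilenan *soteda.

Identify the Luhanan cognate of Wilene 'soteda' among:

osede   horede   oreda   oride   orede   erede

orede

Luhanan: *soteda
  soteda (rule 1 does not apply)
  soteda → sotede   [vowel merger]
  sotede → sosede   [palatalisation]
  sosede → hosede   [debuccalisation]
  hosede → horede   [rhotacism]
  horede → orede   [h-loss]
  giving Luhanan orede.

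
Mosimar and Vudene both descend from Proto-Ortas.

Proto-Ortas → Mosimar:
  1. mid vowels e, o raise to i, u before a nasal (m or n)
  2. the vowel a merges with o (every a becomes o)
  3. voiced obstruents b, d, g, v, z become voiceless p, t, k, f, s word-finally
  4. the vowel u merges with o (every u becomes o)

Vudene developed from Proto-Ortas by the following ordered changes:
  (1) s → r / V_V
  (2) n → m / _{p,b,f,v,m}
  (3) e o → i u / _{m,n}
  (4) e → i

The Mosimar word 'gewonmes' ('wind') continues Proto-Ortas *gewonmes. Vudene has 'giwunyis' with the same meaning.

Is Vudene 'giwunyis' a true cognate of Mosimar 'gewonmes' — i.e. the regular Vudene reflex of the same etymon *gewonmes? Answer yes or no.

Derive the expected Vudene reflex of *gewonmes:
Vudene: *gewonmes > gewommes > gewummes > giwummis  (by nasal place assimilation, pre-nasal raising, vowel merger)
The regular Vudene reflex would be 'giwummis', but the attested form is 'giwunyis'. The correspondence is irregular, so they are not cognates (the Vudene form has a different source).

no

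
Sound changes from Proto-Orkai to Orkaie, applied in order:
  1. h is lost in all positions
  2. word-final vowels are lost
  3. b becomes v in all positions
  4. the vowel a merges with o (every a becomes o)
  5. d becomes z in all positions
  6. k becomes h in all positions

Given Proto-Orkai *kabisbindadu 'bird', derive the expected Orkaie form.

hovisvinzoz

Orkaie: start from *kabisbindadu.
  rule 1: no change — kabisbindadu
  rule 2 (apocope): kabisbindadu → kabisbindad
  rule 3 (unconditioned shift): kabisbindad → kavisvindad
  rule 4 (vowel merger): kavisvindad → kovisvindod
  rule 5 (unconditioned shift): kovisvindod → kovisvinzoz
  rule 6 (unconditioned shift): kovisvinzoz → hovisvinzoz
  ⇒ Orkaie hovisvinzoz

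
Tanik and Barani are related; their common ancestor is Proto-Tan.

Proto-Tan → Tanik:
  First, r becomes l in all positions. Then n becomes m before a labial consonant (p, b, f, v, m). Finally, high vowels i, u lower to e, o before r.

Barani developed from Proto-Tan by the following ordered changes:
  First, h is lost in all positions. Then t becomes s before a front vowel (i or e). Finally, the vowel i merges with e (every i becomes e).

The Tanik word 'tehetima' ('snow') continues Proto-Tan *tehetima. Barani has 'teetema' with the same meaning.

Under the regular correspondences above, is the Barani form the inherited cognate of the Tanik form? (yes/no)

no

Derive the expected Barani reflex of *tehetima:
Barani: start from *tehetima.
  rule 1 (h-loss): tehetima → teetima
  rule 2 (palatalisation): teetima → seesima
  rule 3 (vowel merger): seesima → seesema
  ⇒ Barani seesema
The regular Barani reflex would be 'seesema', but the attested form is 'teetema'. The correspondence is irregular, so they are not cognates (the Barani form has a different source).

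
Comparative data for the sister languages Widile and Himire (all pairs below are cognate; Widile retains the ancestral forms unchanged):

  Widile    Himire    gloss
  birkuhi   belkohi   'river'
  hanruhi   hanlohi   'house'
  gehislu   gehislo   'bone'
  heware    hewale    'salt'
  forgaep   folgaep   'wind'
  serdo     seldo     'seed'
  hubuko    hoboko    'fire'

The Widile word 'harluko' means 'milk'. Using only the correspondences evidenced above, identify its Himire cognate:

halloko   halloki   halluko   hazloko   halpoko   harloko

halloko

birkuhi ~ belkohi, forgaep ~ folgaep — Widile r corresponds to Himire l after a vowel, before a consonant other than r, m, n, p, b, f, v.
birkuhi ~ belkohi, hanruhi ~ hanlohi — Widile u corresponds to Himire o after a consonant, before a consonant other than r, m, n, p, b, f, v.
Applying these to Widile 'harluko':
  harluko → halluko   (r→l after a vowel, before a consonant other than r, m, n, p, b, f, v)
  halluko → halloko   (u→o after a consonant, before a consonant other than r, m, n, p, b, f, v)
So the Himire cognate is 'halloko'.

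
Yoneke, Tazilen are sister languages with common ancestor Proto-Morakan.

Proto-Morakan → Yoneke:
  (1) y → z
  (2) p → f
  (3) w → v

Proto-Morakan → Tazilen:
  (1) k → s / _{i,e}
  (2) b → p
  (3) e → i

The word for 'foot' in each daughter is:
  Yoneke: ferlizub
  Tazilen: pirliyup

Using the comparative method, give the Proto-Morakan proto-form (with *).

Position 2: Yoneke has e, Tazilen has i. Yoneke preserves e here (none of its changes turn any other segment into e), so the proto-segment is *e.
Position 8: Yoneke has b, Tazilen has p. Yoneke preserves b here (none of its changes turn any other segment into b), so the proto-segment is *b.
Position 6: Yoneke has z, Tazilen has y. Tazilen preserves y here (none of its changes turn any other segment into y), so the proto-segment is *y.
Continuing position by position gives *perliyub; check it forward:
Yoneke: *perliyub > perlizub > ferlizub  (by unconditioned shift, unconditioned shift)
Tazilen: *perliyub > perliyup > pirliyup  (by unconditioned shift, vowel merger)
Only *perliyub yields all of Yoneke ferlizub, Tazilen pirliyup.

*perliyub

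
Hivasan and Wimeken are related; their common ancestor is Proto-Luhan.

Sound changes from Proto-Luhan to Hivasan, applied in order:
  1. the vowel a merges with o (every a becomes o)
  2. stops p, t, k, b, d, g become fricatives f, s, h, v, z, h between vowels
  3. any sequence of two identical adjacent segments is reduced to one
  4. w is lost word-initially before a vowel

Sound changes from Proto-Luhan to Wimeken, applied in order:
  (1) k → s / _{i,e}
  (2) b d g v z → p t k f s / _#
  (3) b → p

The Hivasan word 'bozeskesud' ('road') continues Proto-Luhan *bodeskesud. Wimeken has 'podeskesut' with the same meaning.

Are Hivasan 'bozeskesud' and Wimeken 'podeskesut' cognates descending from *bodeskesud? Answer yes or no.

no

Derive the expected Wimeken reflex of *bodeskesud:
Wimeken: *bodeskesud > bodessesud > bodessesut > podessesut  (by palatalisation, final devoicing, unconditioned shift)
The regular Wimeken reflex would be 'podessesut', but the attested form is 'podeskesut'. The correspondence is irregular, so they are not cognates (the Wimeken form has a different source).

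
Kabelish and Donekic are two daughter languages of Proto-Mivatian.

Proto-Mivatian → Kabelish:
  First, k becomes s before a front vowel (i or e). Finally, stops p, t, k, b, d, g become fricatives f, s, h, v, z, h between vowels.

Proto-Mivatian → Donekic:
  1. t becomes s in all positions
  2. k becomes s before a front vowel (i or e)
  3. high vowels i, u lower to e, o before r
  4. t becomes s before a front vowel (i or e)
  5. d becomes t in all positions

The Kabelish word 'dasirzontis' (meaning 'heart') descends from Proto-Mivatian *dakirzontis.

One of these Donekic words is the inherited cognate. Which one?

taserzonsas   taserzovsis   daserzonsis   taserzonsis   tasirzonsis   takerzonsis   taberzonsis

Donekic: start from *dakirzontis.
  rule 1 (unconditioned shift): dakirzontis → dakirzonsis
  rule 2 (palatalisation): dakirzonsis → dasirzonsis
  rule 3 (pre-rhotic lowering): dasirzonsis → daserzonsis
  rule 4: no change — daserzonsis
  rule 5 (unconditioned shift): daserzonsis → taserzonsis
  ⇒ Donekic taserzonsis
The other candidates each miss or misapply at least one Donekic change.

taserzonsis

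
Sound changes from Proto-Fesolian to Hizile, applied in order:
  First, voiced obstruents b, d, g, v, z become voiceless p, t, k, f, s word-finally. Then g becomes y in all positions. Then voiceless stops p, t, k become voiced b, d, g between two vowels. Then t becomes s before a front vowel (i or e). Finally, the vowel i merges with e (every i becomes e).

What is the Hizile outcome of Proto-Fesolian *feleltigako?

Hizile: *feleltigako > feleltiyako > feleltiyago > felelsiyago > felelseyago  (by unconditioned shift, intervocalic voicing, palatalisation, vowel merger)

felelseyago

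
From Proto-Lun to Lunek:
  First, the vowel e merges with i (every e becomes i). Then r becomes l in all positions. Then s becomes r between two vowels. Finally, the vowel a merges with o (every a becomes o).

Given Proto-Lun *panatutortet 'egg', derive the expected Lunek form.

ponotutoltit

Lunek: start from *panatutortet.
  rule 1 (vowel merger): panatutortet → panatutortit
  rule 2 (unconditioned shift): panatutortit → panatutoltit
  rule 3: no change — panatutoltit
  rule 4 (vowel merger): panatutoltit → ponotutoltit
  ⇒ Lunek ponotutoltit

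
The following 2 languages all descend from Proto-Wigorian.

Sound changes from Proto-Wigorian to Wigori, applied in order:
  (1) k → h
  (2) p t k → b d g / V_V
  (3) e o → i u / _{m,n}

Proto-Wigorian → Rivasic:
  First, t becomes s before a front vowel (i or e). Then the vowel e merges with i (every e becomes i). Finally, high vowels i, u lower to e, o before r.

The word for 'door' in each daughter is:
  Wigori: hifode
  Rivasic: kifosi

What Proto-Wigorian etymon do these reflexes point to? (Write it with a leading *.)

Position 5: Wigori has d, Rivasic has s. Taking the neighbouring segments as reconstructed: Wigori d could go back to *t or *d; Rivasic s could go back to *t or *s — the one source consistent with every daughter is *t.
Position 6: Wigori has e, Rivasic has i. Wigori preserves e here (none of its changes turn any other segment into e), so the proto-segment is *e.
Continuing position by position gives *kifote; check it forward:
Wigori: *kifote
  kifote → hifote   [unconditioned shift]
  hifote → hifode   [intervocalic voicing]
  hifode (rule 3 does not apply)
  giving Wigori hifode.
Rivasic: start from *kifote.
  rule 1 (palatalisation): kifote → kifose
  rule 2 (vowel merger): kifose → kifosi
  rule 3: no change — kifosi
  ⇒ Rivasic kifosi
Only *kifote yields all of Wigori hifode, Rivasic kifosi.

*kifote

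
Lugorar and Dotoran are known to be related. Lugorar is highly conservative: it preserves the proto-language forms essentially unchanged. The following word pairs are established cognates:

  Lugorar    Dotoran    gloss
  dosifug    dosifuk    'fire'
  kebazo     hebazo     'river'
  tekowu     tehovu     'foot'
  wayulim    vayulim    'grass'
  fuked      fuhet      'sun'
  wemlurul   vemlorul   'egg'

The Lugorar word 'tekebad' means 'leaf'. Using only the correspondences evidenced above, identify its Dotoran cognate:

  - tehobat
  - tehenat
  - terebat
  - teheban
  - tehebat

fuked ~ fuhet — Lugorar k corresponds to Dotoran h between vowels (before a front vowel).
fuked ~ fuhet — Lugorar d corresponds to Dotoran t word-finally.
Applying these to Lugorar 'tekebad':
  tekebad → tehebad   (k→h between vowels (before a front vowel))
  tehebad → tehebat   (d→t word-finally)
So the Dotoran cognate is 'tehebat'.

tehebat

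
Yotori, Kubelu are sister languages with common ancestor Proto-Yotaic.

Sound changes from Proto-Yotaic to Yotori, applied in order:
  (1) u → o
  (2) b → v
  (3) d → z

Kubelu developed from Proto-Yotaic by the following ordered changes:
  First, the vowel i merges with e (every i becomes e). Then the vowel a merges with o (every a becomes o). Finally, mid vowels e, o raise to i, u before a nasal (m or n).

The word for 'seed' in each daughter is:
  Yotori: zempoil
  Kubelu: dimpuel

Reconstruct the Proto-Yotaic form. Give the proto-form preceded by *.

*dempuil

Position 6: Yotori has i, Kubelu has e. Yotori preserves i here (none of its changes turn any other segment into i), so the proto-segment is *i.
Position 5: Yotori has o, Kubelu has u. Taking the neighbouring segments as reconstructed: Yotori o could go back to *o or *u; Kubelu u can only go back to *u — the one source consistent with every daughter is *u.
Position 2: Yotori has e, Kubelu has i. Yotori preserves e here (none of its changes turn any other segment into e), so the proto-segment is *e.
Continuing position by position gives *dempuil; check it forward:
Yotori: *dempuil > dempoil > zempoil  (by vowel merger, unconditioned shift)
Kubelu: *dempuil > dempuel > dimpuel  (by vowel merger, pre-nasal raising)
*dempuil is the unique common source.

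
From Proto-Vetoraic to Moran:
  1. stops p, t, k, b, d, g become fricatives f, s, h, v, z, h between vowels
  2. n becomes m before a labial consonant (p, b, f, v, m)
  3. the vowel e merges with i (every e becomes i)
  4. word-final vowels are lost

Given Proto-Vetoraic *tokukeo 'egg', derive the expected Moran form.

Moran: start from *tokukeo.
  rule 1 (intervocalic lenition): tokukeo → tohuheo
  rule 2: no change — tohuheo
  rule 3 (vowel merger): tohuheo → tohuhio
  rule 4 (apocope): tohuhio → tohuhi
  ⇒ Moran tohuhi

tohuhi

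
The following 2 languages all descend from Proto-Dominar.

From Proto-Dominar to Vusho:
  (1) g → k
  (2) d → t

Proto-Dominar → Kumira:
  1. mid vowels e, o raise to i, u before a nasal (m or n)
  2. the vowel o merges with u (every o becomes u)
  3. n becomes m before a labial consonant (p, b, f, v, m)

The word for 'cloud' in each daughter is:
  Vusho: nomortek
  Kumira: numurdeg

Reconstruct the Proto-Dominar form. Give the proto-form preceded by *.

Position 2: Vusho has o, Kumira has u. Vusho preserves o here (none of its changes turn any other segment into o), so the proto-segment is *o.
Position 4: Vusho has o, Kumira has u. Vusho preserves o here (none of its changes turn any other segment into o), so the proto-segment is *o.
Position 6: Vusho has t, Kumira has d. Kumira preserves d here (none of its changes turn any other segment into d), so the proto-segment is *d.
This points to *nomordeg. Verify forward in each daughter:
Vusho: *nomordeg > nomordek > nomortek  (by unconditioned shift, unconditioned shift)
Kumira: *nomordeg
  nomordeg → numordeg   [pre-nasal raising]
  numordeg → numurdeg   [vowel merger]
  numurdeg (rule 3 does not apply)
  giving Kumira numurdeg.
Only *nomordeg yields all of Vusho nomortek, Kumira numurdeg.

*nomordeg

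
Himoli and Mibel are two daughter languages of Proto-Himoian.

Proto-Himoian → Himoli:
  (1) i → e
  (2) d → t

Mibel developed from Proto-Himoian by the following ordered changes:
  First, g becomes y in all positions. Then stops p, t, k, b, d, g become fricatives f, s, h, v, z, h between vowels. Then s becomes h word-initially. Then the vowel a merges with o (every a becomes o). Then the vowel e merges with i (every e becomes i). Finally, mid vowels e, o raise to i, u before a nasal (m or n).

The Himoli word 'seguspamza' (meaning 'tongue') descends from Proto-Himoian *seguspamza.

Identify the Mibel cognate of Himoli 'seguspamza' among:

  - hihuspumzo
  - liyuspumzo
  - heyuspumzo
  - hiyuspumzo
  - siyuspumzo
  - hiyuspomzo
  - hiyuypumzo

Mibel: *seguspamza > seyuspamza > heyuspamza > heyuspomzo > hiyuspomzo > hiyuspumzo  (by unconditioned shift, debuccalisation, vowel merger, vowel merger, pre-nasal raising)
Only 'hiyuspumzo' matches the regular Mibel development of *seguspamza.

hiyuspumzo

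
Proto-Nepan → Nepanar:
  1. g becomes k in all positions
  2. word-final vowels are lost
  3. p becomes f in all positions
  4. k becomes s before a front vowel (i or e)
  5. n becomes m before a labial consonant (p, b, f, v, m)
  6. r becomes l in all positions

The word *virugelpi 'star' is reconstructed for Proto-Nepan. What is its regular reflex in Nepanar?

Nepanar: start from *virugelpi.
  rule 1 (unconditioned shift): virugelpi → virukelpi
  rule 2 (apocope): virukelpi → virukelp
  rule 3 (unconditioned shift): virukelp → virukelf
  rule 4 (palatalisation): virukelf → viruself
  rule 5: no change — viruself
  rule 6 (unconditioned shift): viruself → viluself
  ⇒ Nepanar viluself

viluself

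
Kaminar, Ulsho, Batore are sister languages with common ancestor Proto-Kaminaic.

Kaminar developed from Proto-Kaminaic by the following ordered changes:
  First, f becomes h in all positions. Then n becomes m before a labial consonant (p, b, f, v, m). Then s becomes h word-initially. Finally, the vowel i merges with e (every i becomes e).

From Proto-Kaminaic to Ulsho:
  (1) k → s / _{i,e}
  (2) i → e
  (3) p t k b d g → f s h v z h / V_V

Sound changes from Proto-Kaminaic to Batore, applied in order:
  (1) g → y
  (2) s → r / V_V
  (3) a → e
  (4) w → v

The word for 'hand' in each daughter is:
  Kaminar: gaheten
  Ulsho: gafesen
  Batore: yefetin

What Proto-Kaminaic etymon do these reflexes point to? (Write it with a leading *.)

Position 5: Kaminar has t, Ulsho has s, Batore has t. Kaminar preserves t here (none of its changes turn any other segment into t), so the proto-segment is *t.
Position 6: Kaminar has e, Ulsho has e, Batore has i. Batore preserves i here (none of its changes turn any other segment into i), so the proto-segment is *i.
Position 2: Kaminar has a, Ulsho has a, Batore has e. Kaminar preserves a here (none of its changes turn any other segment into a), so the proto-segment is *a.
Continuing position by position gives *gafetin; check it forward:
Kaminar: *gafetin > gahetin > gaheten  (by unconditioned shift, vowel merger)
Ulsho: start from *gafetin.
  rule 1: no change — gafetin
  rule 2 (vowel merger): gafetin → gafeten
  rule 3 (intervocalic lenition): gafeten → gafesen
  ⇒ Ulsho gafesen
Batore: *gafetin > yafetin > yefetin  (by unconditioned shift, vowel merger)
Only *gafetin yields all of Kaminar gaheten, Ulsho gafesen, Batore yefetin.

*gafetin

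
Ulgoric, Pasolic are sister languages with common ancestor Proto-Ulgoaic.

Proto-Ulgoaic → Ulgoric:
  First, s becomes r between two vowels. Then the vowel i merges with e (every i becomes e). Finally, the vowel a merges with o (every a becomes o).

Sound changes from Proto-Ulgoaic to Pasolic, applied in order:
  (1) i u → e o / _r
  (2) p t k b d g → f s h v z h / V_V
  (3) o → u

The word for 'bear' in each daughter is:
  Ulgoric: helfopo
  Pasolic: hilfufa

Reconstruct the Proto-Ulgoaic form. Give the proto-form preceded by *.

Position 5: Ulgoric has o, Pasolic has u. Taking the neighbouring segments as reconstructed: Ulgoric o could go back to *a or *o; Pasolic u could go back to *o or *u — the one source consistent with every daughter is *o.
Position 2: Ulgoric has e, Pasolic has i. Pasolic preserves i here (none of its changes turn any other segment into i), so the proto-segment is *i.
Position 6: Ulgoric has p, Pasolic has f. Ulgoric preserves p here (none of its changes turn any other segment into p), so the proto-segment is *p.
This points to *hilfopa. Verify forward in each daughter:
Ulgoric: *hilfopa
  hilfopa (rule 1 does not apply)
  hilfopa → helfopa   [vowel merger]
  helfopa → helfopo   [vowel merger]
  giving Ulgoric helfopo.
Pasolic: start from *hilfopa.
  rule 1: no change — hilfopa
  rule 2 (intervocalic lenition): hilfopa → hilfofa
  rule 3 (vowel merger): hilfofa → hilfufa
  ⇒ Pasolic hilfufa
*hilfopa is the unique common source.

*hilfopa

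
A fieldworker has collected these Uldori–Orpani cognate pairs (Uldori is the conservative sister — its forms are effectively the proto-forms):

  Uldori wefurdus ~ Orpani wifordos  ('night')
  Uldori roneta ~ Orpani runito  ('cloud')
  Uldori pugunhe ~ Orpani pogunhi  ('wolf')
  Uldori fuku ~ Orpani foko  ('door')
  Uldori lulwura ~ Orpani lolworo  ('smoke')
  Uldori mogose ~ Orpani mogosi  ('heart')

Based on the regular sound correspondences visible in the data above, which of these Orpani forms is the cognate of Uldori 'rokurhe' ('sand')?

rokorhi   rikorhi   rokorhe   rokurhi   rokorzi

rokorhi

wefurdus ~ wifordos, lulwura ~ lolworo — Uldori u corresponds to Orpani o after a consonant, before r.
pugunhe ~ pogunhi, mogose ~ mogosi — Uldori e corresponds to Orpani i word-finally.
Applying these to Uldori 'rokurhe':
  rokurhe → rokorhe   (u→o after a consonant, before r)
  rokorhe → rokorhi   (e→i word-finally)
So the Orpani cognate is 'rokorhi'.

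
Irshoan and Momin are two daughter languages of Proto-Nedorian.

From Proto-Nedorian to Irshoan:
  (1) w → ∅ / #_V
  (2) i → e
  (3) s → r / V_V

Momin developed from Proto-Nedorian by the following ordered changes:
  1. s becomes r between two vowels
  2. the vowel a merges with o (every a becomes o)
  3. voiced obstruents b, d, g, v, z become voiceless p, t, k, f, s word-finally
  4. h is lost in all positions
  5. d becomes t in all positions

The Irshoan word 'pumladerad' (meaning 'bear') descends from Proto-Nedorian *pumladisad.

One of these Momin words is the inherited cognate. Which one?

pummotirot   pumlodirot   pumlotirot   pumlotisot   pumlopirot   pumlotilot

Momin: start from *pumladisad.
  rule 1 (rhotacism): pumladisad → pumladirad
  rule 2 (vowel merger): pumladirad → pumlodirod
  rule 3 (final devoicing): pumlodirod → pumlodirot
  rule 4: no change — pumlodirot
  rule 5 (unconditioned shift): pumlodirot → pumlotirot
  ⇒ Momin pumlotirot

pumlotirot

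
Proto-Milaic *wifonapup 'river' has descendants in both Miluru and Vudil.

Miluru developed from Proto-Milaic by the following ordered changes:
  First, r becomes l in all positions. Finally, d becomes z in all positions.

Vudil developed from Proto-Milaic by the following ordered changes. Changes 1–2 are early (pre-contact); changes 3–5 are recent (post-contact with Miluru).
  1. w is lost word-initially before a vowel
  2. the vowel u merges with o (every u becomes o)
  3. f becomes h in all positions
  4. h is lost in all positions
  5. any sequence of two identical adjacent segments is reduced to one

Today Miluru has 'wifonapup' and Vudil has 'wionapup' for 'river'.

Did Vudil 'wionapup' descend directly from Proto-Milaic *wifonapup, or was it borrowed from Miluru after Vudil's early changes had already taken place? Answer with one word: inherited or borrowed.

If inherited, *wifonapup would pass through all of Vudil's changes:
Vudil: *wifonapup > ifonapup > ifonapop > ihonapop > ionapop  (by glide loss, vowel merger, unconditioned shift, h-loss)
If borrowed from Miluru 'wifonapup' after the early changes, it would undergo only the recent ones:
  rule 3 (unconditioned shift): wifonapup → wihonapup
  rule 4 (h-loss): wihonapup → wionapup
  rule 5 (degemination): no change (wionapup)
  ⇒ as a loan: wionapup
Vudil 'wionapup' matches the loan outcome 'wionapup', not the inherited 'ionapop' — it skipped the early Vudil changes, so it was borrowed from Miluru.

borrowed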